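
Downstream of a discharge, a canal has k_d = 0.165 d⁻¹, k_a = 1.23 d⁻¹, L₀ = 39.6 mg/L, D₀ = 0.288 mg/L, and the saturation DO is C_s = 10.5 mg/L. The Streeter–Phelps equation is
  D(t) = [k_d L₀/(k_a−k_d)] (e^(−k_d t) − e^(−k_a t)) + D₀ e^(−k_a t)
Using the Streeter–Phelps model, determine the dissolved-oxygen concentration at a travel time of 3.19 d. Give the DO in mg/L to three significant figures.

DO ≈ 6.99 mg/L

k_d L₀/(k_a−k_d) = 0.165×39.6/(1.23−0.165) = 6.534/1.065 = 6.135 mg/L.
e^(−k_d t) = e^(−0.165×3.190) = 0.5908; e^(−k_a t) = e^(−1.23×3.190) = 0.01977.
D = 6.135 × (0.5908 − 0.01977) + 0.288 × 0.01977 = 3.503 + 0.005693 = 3.509 mg/L.
DO = C_s − D = 10.5 − 3.509 = 6.991 mg/L.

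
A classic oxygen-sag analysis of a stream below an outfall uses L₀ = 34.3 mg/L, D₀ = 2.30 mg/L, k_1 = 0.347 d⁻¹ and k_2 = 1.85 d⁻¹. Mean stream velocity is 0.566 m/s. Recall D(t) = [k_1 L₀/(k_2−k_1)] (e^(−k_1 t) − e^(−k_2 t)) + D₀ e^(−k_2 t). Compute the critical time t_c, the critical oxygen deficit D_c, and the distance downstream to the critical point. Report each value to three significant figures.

t_c ≈ 0.885 d; D_c ≈ 4.73 mg/L; x_c ≈ 43.3 km

With k_2/k_1 = 5.331 and 1 − D₀(k_2−k_1)/(k_1 L₀) = 0.7096,
t_c = ln(5.331 × 0.7096) / (1.85 − 0.347) = ln(3.783) / 1.503 = 1.330/1.503 = 0.8852 d.
D_c = (k_1/k_2) L₀ e^(−k_1 t_c) = (0.347/1.85) × 34.3 × e^(−0.347×0.8852) = 0.1876 × 34.3 × 0.7355 = 4.732 mg/L.
x_c = v t_c = 0.566 m/s × 0.8852 d × 86400 s/d = 43290 m ≈ 43.3 km.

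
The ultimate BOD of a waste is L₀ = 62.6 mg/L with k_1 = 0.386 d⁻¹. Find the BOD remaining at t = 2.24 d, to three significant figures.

L_t = L₀ e^(−k_1 t) = 62.6 × e^(−0.386×2.24) = 62.6 × 0.4212 = 26.37 mg/L.

L ≈ 26.4 mg/L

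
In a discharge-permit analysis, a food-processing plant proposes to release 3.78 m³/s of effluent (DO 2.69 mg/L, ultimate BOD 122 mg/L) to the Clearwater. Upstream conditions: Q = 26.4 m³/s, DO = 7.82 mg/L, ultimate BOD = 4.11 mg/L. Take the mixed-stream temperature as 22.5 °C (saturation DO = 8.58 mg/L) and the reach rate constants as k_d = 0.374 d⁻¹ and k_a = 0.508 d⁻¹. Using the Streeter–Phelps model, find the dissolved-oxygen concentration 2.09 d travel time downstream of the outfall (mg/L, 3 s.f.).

DO ≈ 2.21 mg/L

Mixed DO = (26.4×7.82 + 3.78×2.69)/(26.4+3.78) = 216.6/30.18 = 7.177 mg/L.
Mixed L₀ = (26.4×4.11 + 3.78×122)/(30.18) = 569.7/30.18 = 18.88 mg/L.
Initial deficit D₀ = C_s − DO₀ = 8.58 − 7.177 = 1.403 mg/L.
D(2.09) = [0.374×18.88/(0.508−0.374)](e^(−0.374×2.09) − e^(−0.508×2.09)) + 1.403 e^(−0.508×2.09)
= 52.68 × (0.4576 − 0.3459) + 1.403 × 0.3459 = 6.374 mg/L.
DO = 8.58 − 6.374 = 2.206 mg/L.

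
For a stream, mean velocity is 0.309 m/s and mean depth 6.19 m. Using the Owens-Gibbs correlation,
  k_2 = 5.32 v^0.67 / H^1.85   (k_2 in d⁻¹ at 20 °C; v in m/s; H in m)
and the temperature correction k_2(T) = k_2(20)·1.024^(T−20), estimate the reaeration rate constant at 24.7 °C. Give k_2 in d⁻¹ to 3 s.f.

k_2 ≈ 0.0929 d⁻¹

k_2(20) = 5.32 × 0.309^0.67 / 6.19^1.85 = 5.32 × 0.4553 / 29.15 = 0.08309 d⁻¹.
k_2(24.7) = 0.08309 × 1.024^(24.7−20) = 0.08309 × 1.118 = 0.09289 d⁻¹.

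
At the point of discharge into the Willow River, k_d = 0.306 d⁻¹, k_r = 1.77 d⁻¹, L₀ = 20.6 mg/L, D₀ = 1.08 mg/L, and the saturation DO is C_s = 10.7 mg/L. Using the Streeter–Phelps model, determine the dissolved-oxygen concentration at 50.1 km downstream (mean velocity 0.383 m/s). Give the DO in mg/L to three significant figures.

DO ≈ 8.21 mg/L

Travel time t = x/v = 50.1 km / (0.383 m/s) = 50100 m / 0.383 m/s = 130800 s = 1.514 d.
k_d L₀/(k_r−k_d) = 0.306×20.6/(1.77−0.306) = 6.304/1.464 = 4.306 mg/L.
e^(−k_d t) = e^(−0.306×1.514) = 0.6292; e^(−k_r t) = e^(−1.77×1.514) = 0.06858.
D = 4.306 × (0.6292 − 0.06858) + 1.08 × 0.06858 = 2.414 + 0.07406 = 2.488 mg/L.
DO = C_s − D = 10.7 − 2.488 = 8.212 mg/L.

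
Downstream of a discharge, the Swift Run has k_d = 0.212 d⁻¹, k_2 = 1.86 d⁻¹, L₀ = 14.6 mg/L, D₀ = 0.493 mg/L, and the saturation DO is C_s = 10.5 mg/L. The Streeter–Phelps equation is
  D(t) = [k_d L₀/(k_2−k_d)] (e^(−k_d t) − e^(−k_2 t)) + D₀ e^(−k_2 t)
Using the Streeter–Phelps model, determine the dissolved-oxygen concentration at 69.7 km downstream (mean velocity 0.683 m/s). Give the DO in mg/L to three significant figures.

DO ≈ 9.19 mg/L

Travel time t = x/v = 69.7 km / (0.683 m/s) = 69700 m / 0.683 m/s = 102000 s = 1.181 d.
k_d L₀/(k_2−k_d) = 0.212×14.6/(1.86−0.212) = 3.095/1.648 = 1.878 mg/L.
e^(−k_d t) = e^(−0.212×1.181) = 0.7785; e^(−k_2 t) = e^(−1.86×1.181) = 0.1111.
D = 1.878 × (0.7785 − 0.1111) + 0.493 × 0.1111 = 1.253 + 0.05480 = 1.308 mg/L.
DO = C_s − D = 10.5 − 1.308 = 9.192 mg/L.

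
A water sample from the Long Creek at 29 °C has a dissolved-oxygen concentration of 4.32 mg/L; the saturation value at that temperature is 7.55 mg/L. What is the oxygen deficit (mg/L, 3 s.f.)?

D = C_s − C = 7.55 − 4.32 = 3.23 mg/L.

D ≈ 3.23 mg/L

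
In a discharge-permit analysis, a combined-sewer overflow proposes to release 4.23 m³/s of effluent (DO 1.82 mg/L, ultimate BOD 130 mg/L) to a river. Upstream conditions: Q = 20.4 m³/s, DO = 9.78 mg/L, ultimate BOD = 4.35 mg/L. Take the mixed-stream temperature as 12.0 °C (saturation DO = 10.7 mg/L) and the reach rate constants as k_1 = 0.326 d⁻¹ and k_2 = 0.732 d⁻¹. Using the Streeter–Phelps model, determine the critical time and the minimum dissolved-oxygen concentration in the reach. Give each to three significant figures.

t_c ≈ 1.71 d; minimum DO ≈ 4.08 mg/L

Mixed DO = (20.4×9.78 + 4.23×1.82)/(20.4+4.23) = 207.2/24.63 = 8.413 mg/L.
Mixed L₀ = (20.4×4.35 + 4.23×130)/(24.63) = 638.6/24.63 = 25.93 mg/L.
Initial deficit D₀ = C_s − DO₀ = 10.7 − 8.413 = 2.287 mg/L.
t_c = (1/0.4060) ln[(0.732/0.326)(1 − 2.287×0.4060/(0.326×25.93))] = 2.463 × ln(1.999) = 1.706 d.
D_c = (0.326/0.732) × 25.93 × e^(−0.326×1.706) = 0.4454 × 25.93 × 0.5735 = 6.622 mg/L.
Minimum DO = 10.7 − 6.622 = 4.078 mg/L.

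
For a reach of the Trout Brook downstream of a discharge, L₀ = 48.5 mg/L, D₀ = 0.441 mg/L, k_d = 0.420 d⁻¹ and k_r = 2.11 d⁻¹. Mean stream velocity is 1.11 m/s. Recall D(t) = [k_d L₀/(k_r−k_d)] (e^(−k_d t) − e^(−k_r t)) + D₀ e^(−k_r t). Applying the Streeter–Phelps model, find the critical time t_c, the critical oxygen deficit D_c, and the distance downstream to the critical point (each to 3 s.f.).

t_c ≈ 0.933 d; D_c ≈ 6.52 mg/L; x_c ≈ 89.5 km

t_c = [1/(k_r−k_d)] ln[(k_r/k_d)(1 − D₀(k_r−k_d)/(k_d L₀))]
= [1/(2.11−0.420)] ln[(2.11/0.420)(1 − 0.441×1.690/(0.420×48.5))]
= (1/1.690) ln[5.024 × 0.9634] = 0.5917 × ln(4.840) = 0.5917 × 1.577 = 0.9331 d.
D_c = (k_d/k_r) L₀ e^(−k_d t_c) = (0.420/2.11) × 48.5 × e^(−0.420×0.9331) = 0.1991 × 48.5 × 0.6758 = 6.524 mg/L.
x_c = v t_c = 1.11 m/s × 0.9331 d × 86400 s/d = 89490 m ≈ 89.5 km.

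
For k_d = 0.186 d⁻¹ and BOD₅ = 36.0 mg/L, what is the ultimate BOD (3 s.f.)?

L₀ ≈ 59.5 mg/L

BOD₅ = L₀(1 − e^(−5k_d)) ⇒ L₀ = BOD₅ / (1 − e^(−5×0.186))
= 36.0 / (1 − 0.3946) = 36.0 / 0.6054 = 59.46 mg/L.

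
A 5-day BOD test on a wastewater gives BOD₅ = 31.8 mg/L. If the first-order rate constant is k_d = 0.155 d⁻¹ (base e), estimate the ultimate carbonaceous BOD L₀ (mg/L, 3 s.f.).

L₀ ≈ 59.0 mg/L

BOD₅ = L₀(1 − e^(−5k_d)) ⇒ L₀ = BOD₅ / (1 − e^(−5×0.155))
= 31.8 / (1 − 0.4607) = 31.8 / 0.5393 = 58.97 mg/L.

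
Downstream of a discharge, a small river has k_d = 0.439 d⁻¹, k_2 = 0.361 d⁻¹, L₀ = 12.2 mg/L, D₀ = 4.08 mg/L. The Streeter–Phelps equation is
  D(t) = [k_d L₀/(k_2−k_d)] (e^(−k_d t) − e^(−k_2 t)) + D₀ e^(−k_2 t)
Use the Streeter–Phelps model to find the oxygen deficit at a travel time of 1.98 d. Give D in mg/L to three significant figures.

D ≈ 6.80 mg/L

k_d L₀/(k_2−k_d) = 0.439×12.2/(0.361−0.439) = 5.356/-0.07800 = -68.66 mg/L.
e^(−k_d t) = e^(−0.439×1.980) = 0.4193; e^(−k_2 t) = e^(−0.361×1.980) = 0.4893.
D = -68.66 × (0.4193 − 0.4893) + 4.08 × 0.4893 = 4.808 + 1.996 = 6.804 mg/L.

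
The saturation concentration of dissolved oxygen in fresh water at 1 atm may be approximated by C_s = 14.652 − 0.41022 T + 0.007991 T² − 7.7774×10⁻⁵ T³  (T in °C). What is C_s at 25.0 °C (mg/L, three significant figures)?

C_s = 14.652 − 0.41022×25.0 + 0.007991×25.0² − 7.7774×10⁻⁵×25.0³ = 8.176 mg/L.

C_s ≈ 8.18 mg/L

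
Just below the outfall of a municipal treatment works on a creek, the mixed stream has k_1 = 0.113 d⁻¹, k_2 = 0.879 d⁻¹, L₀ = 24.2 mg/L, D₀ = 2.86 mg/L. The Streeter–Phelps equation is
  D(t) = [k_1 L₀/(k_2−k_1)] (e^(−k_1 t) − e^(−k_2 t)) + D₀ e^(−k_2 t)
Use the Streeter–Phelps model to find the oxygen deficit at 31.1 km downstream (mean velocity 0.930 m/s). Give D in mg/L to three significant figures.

Travel time t = x/v = 31.1 km / (0.930 m/s) = 31100 m / 0.930 m/s = 33440 s = 0.3870 d.
k_1 L₀/(k_2−k_1) = 0.113×24.2/(0.879−0.113) = 2.735/0.7660 = 3.570 mg/L.
e^(−k_1 t) = e^(−0.113×0.3870) = 0.9572; e^(−k_2 t) = e^(−0.879×0.3870) = 0.7116.
D = 3.570 × (0.9572 − 0.7116) + 2.86 × 0.7116 = 0.8767 + 2.035 = 2.912 mg/L.

D ≈ 2.91 mg/L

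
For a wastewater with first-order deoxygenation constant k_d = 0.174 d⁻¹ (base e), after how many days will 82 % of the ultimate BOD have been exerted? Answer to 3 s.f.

t ≈ 9.86 d

y/L₀ = 1 − e^(−k_d t) = 0.82 ⇒ e^(−k_d t) = 0.180
t = −ln(0.180) / 0.174 = 1.715 / 0.174 = 9.855 d.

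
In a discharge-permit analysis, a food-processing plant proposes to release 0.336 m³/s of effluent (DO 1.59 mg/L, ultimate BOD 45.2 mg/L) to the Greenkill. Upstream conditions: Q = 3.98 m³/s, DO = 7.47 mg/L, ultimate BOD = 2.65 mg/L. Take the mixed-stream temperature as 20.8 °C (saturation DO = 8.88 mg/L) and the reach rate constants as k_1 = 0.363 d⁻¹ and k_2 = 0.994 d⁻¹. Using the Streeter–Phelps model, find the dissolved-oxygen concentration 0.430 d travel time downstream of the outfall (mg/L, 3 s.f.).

DO ≈ 6.96 mg/L

Mixed DO = (3.98×7.47 + 0.336×1.59)/(3.98+0.336) = 30.26/4.316 = 7.012 mg/L.
Mixed L₀ = (3.98×2.65 + 0.336×45.2)/(4.316) = 25.73/4.316 = 5.963 mg/L.
Initial deficit D₀ = C_s − DO₀ = 8.88 − 7.012 = 1.868 mg/L.
D(0.430) = [0.363×5.963/(0.994−0.363)](e^(−0.363×0.430) − e^(−0.994×0.430)) + 1.868 e^(−0.994×0.430)
= 3.430 × (0.8555 − 0.6522) + 1.868 × 0.6522 = 1.915 mg/L.
DO = 8.88 − 1.915 = 6.965 mg/L.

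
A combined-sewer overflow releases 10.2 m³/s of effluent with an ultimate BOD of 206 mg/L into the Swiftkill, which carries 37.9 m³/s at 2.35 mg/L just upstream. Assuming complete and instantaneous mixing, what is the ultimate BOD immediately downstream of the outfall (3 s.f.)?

Flow-weighted mixing: C = (Q_r C_r + Q_w C_w)/(Q_r + Q_w)
= (37.9×2.35 + 10.2×206)/(37.9 + 10.2) = 2190/48.10 = 45.54 mg/L.

45.5 mg/L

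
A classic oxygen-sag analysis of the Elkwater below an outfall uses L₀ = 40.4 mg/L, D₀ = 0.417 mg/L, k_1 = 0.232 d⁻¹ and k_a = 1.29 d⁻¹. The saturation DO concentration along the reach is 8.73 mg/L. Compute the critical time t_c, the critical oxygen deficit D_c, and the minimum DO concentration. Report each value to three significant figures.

With k_a/k_1 = 5.560 and 1 − D₀(k_a−k_1)/(k_1 L₀) = 0.9529,
t_c = ln(5.560 × 0.9529) / (1.29 − 0.232) = ln(5.299) / 1.058 = 1.667/1.058 = 1.576 d.
L(t_c) = L₀ e^(−k_1 t_c) = 40.4 × 0.6938 = 28.03 mg/L, and at the critical point k_a D_c = k_1 L, so D_c = (0.232/1.29) × 28.03 = 5.041 mg/L.
Minimum DO = C_s − D_c = 8.73 − 5.041 = 3.689 mg/L.

t_c ≈ 1.58 d; D_c ≈ 5.04 mg/L; min DO ≈ 3.69 mg/L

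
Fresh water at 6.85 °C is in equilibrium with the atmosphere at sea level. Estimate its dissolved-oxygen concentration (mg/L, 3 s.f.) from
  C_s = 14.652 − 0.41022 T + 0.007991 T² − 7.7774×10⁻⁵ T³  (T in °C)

C_s ≈ 12.2 mg/L

C_s = 14.652 − 0.41022×6.85 + 0.007991×6.85² − 7.7774×10⁻⁵×6.85³ = 12.19 mg/L.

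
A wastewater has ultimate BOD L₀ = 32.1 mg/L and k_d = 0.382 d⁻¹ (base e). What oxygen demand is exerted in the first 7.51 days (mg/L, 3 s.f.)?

y_t = L₀(1 − e^(−k_d t)) = 32.1 × (1 − e^(−0.382×7.51))
= 32.1 × (1 − 0.05677) = 32.1 × 0.9432 = 30.28 mg/L.

y ≈ 30.3 mg/L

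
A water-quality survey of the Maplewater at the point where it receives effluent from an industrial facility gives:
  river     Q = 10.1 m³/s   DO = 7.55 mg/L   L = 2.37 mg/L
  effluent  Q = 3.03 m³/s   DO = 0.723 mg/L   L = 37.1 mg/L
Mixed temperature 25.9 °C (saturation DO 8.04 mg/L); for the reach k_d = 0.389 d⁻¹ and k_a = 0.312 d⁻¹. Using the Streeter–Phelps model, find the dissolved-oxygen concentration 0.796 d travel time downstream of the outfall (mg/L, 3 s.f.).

Mixed DO = (10.1×7.55 + 3.03×0.723)/(10.1+3.03) = 78.45/13.13 = 5.975 mg/L.
Mixed L₀ = (10.1×2.37 + 3.03×37.1)/(13.13) = 136.3/13.13 = 10.38 mg/L.
Initial deficit D₀ = C_s − DO₀ = 8.04 − 5.975 = 2.065 mg/L.
D(0.796) = [0.389×10.38/(0.312−0.389)](e^(−0.389×0.796) − e^(−0.312×0.796)) + 2.065 e^(−0.312×0.796)
= -52.46 × (0.7337 − 0.7801) + 2.065 × 0.7801 = 4.044 mg/L.
DO = 8.04 − 4.044 = 3.996 mg/L.

DO ≈ 4.00 mg/L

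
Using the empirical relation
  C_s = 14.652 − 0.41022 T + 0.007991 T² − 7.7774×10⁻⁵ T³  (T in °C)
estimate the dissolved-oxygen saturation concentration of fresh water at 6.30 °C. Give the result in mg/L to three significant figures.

C_s = 14.652 − 0.41022×6.30 + 0.007991×6.30² − 7.7774×10⁻⁵×6.30³ = 12.37 mg/L.

C_s ≈ 12.4 mg/L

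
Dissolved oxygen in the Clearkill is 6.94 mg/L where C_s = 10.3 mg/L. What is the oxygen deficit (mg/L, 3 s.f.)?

D = C_s − C = 10.3 − 6.94 = 3.36 mg/L.

D ≈ 3.36 mg/L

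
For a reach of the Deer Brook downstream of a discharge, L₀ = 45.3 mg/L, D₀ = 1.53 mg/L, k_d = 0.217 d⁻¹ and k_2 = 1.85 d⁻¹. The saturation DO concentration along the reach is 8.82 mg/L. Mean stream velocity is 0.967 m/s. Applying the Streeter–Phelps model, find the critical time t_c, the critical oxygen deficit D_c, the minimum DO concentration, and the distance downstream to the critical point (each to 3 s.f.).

t_c ≈ 1.13 d; D_c ≈ 4.16 mg/L; min DO ≈ 4.66 mg/L; x_c ≈ 94.6 km

With k_2/k_d = 8.525 and 1 − D₀(k_2−k_d)/(k_d L₀) = 0.7458,
t_c = ln(8.525 × 0.7458) / (1.85 − 0.217) = ln(6.358) / 1.633 = 1.850/1.633 = 1.133 d.
L(t_c) = L₀ e^(−k_d t_c) = 45.3 × 0.7821 = 35.43 mg/L, and at the critical point k_2 D_c = k_d L, so D_c = (0.217/1.85) × 35.43 = 4.156 mg/L.
Minimum DO = C_s − D_c = 8.82 − 4.156 = 4.664 mg/L.
x_c = v t_c = 0.967 m/s × 1.133 d × 86400 s/d = 94640 m ≈ 94.6 km.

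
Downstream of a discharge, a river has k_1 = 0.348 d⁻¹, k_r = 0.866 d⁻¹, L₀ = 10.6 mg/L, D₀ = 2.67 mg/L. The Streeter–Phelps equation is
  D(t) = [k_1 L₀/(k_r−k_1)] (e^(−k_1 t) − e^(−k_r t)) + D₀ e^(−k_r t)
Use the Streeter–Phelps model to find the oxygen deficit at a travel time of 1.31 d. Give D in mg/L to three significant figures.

D ≈ 3.08 mg/L

k_1 L₀/(k_r−k_1) = 0.348×10.6/(0.866−0.348) = 3.689/0.5180 = 7.121 mg/L.
e^(−k_1 t) = e^(−0.348×1.310) = 0.6339; e^(−k_r t) = e^(−0.866×1.310) = 0.3216.
D = 7.121 × (0.6339 − 0.3216) + 2.67 × 0.3216 = 2.224 + 0.8587 = 3.083 mg/L.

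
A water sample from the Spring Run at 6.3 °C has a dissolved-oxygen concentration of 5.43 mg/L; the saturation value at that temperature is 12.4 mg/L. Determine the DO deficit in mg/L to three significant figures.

D = C_s − C = 12.4 − 5.43 = 6.97 mg/L.

D ≈ 6.97 mg/L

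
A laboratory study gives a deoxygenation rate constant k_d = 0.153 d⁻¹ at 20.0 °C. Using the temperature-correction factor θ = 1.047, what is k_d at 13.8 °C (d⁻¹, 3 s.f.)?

k_d(T₂) = k_d(T₁) · θ^(T₂−T₁) = 0.153 × 1.047^(13.8−20.0)
= 0.153 × 1.047^-6.20 = 0.153 × 0.7522 = 0.1151 d⁻¹.

k_d ≈ 0.115 d⁻¹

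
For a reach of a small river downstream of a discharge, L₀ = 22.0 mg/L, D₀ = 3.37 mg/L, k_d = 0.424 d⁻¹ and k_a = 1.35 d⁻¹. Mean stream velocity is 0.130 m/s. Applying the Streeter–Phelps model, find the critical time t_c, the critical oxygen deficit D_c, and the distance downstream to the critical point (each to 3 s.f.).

t_c ≈ 0.811 d; D_c ≈ 4.90 mg/L; x_c ≈ 9.11 km

With k_a/k_d = 3.184 and 1 − D₀(k_a−k_d)/(k_d L₀) = 0.6655,
t_c = ln(3.184 × 0.6655) / (1.35 − 0.424) = ln(2.119) / 0.9260 = 0.7508/0.9260 = 0.8108 d.
L(t_c) = L₀ e^(−k_d t_c) = 22.0 × 0.7091 = 15.60 mg/L, and at the critical point k_a D_c = k_d L, so D_c = (0.424/1.35) × 15.60 = 4.899 mg/L.
x_c = v t_c = 0.130 m/s × 0.8108 d × 86400 s/d = 9107 m ≈ 9.11 km.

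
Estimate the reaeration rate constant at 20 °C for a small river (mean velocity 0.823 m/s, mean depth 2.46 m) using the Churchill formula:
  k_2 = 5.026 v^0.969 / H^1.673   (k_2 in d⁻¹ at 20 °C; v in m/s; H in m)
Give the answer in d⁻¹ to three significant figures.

k_2 = 5.026 × 0.823^0.969 / 2.46^1.673 = 5.026 × 0.8280 / 4.509 = 0.9230 d⁻¹.

k_2 ≈ 0.923 d⁻¹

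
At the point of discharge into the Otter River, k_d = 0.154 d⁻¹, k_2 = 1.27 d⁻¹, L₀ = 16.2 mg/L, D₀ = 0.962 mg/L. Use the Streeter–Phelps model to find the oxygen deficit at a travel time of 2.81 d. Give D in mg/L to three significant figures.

k_d L₀/(k_2−k_d) = 0.154×16.2/(1.27−0.154) = 2.495/1.116 = 2.235 mg/L.
e^(−k_d t) = e^(−0.154×2.810) = 0.6487; e^(−k_2 t) = e^(−1.27×2.810) = 0.02819.
D = 2.235 × (0.6487 − 0.02819) + 0.962 × 0.02819 = 1.387 + 0.02712 = 1.414 mg/L.

D ≈ 1.41 mg/L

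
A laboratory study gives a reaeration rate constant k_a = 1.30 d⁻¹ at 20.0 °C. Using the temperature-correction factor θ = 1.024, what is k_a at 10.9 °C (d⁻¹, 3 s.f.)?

k_a(T₂) = k_a(T₁) · θ^(T₂−T₁) = 1.30 × 1.024^(10.9−20.0)
= 1.30 × 1.024^-9.10 = 1.30 × 0.8059 = 1.048 d⁻¹.

k_a ≈ 1.05 d⁻¹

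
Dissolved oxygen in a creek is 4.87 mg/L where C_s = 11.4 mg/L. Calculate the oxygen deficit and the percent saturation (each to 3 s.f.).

D = C_s − C = 11.4 − 4.87 = 6.53 mg/L.
% saturation = 4.87/11.4 × 100 = 42.7 %.

D ≈ 6.53 mg/L; 42.7 % saturation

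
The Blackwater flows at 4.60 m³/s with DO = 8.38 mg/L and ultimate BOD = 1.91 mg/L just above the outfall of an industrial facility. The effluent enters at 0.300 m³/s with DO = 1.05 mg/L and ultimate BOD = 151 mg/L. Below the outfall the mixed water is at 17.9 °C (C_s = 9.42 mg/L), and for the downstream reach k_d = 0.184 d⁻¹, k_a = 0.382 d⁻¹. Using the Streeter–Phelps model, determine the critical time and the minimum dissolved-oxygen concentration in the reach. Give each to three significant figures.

t_c ≈ 2.90 d; minimum DO ≈ 6.30 mg/L

Mixed DO = (4.60×8.38 + 0.300×1.05)/(4.60+0.300) = 38.86/4.900 = 7.931 mg/L.
Mixed L₀ = (4.60×1.91 + 0.300×151)/(4.900) = 54.09/4.900 = 11.04 mg/L.
Initial deficit D₀ = C_s − DO₀ = 9.42 − 7.931 = 1.489 mg/L.
t_c = (1/0.1980) ln[(0.382/0.184)(1 − 1.489×0.1980/(0.184×11.04))] = 5.051 × ln(1.775) = 2.897 d.
D_c = (0.184/0.382) × 11.04 × e^(−0.184×2.897) = 0.4817 × 11.04 × 0.5868 = 3.120 mg/L.
Minimum DO = 9.42 − 3.120 = 6.300 mg/L.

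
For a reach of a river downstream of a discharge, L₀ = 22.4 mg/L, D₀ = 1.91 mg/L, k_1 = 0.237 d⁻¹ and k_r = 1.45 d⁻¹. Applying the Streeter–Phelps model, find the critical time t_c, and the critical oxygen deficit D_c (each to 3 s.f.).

t_c ≈ 1.02 d; D_c ≈ 2.87 mg/L

t_c = [1/(k_r−k_1)] ln[(k_r/k_1)(1 − D₀(k_r−k_1)/(k_1 L₀))]
= [1/(1.45−0.237)] ln[(1.45/0.237)(1 − 1.91×1.213/(0.237×22.4))]
= (1/1.213) ln[6.118 × 0.5636] = 0.8244 × ln(3.448) = 0.8244 × 1.238 = 1.020 d.
L(t_c) = L₀ e^(−k_1 t_c) = 22.4 × 0.7852 = 17.59 mg/L, and at the critical point k_r D_c = k_1 L, so D_c = (0.237/1.45) × 17.59 = 2.875 mg/L.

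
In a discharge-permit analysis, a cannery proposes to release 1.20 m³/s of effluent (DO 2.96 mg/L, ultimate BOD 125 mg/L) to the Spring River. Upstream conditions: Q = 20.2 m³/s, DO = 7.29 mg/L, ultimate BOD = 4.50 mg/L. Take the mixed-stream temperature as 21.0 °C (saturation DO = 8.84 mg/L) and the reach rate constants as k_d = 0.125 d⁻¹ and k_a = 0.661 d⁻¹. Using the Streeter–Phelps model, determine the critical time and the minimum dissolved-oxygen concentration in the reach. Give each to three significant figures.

Mixed DO = (20.2×7.29 + 1.20×2.96)/(20.2+1.20) = 150.8/21.40 = 7.047 mg/L.
Mixed L₀ = (20.2×4.50 + 1.20×125)/(21.40) = 240.9/21.40 = 11.26 mg/L.
Initial deficit D₀ = C_s − DO₀ = 8.84 − 7.047 = 1.793 mg/L.
t_c = (1/0.5360) ln[(0.661/0.125)(1 − 1.793×0.5360/(0.125×11.26))] = 1.866 × ln(1.677) = 0.9643 d.
D_c = (0.125/0.661) × 11.26 × e^(−0.125×0.9643) = 0.1891 × 11.26 × 0.8864 = 1.887 mg/L.
Minimum DO = 8.84 − 1.887 = 6.953 mg/L.

t_c ≈ 0.964 d; minimum DO ≈ 6.95 mg/L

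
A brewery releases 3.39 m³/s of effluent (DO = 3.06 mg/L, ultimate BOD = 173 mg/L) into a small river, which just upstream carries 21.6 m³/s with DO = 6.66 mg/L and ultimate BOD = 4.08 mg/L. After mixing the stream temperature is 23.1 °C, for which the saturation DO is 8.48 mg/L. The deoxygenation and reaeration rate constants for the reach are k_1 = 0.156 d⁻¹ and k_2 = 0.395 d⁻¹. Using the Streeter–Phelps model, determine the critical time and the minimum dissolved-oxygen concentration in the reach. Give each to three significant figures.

t_c ≈ 3.30 d; minimum DO ≈ 2.11 mg/L

Mixed DO = (21.6×6.66 + 3.39×3.06)/(21.6+3.39) = 154.2/24.99 = 6.172 mg/L.
Mixed L₀ = (21.6×4.08 + 3.39×173)/(24.99) = 674.6/24.99 = 26.99 mg/L.
Initial deficit D₀ = C_s − DO₀ = 8.48 − 6.172 = 2.308 mg/L.
t_c = (1/0.2390) ln[(0.395/0.156)(1 − 2.308×0.2390/(0.156×26.99))] = 4.184 × ln(2.200) = 3.300 d.
D_c = (0.156/0.395) × 26.99 × e^(−0.156×3.300) = 0.3949 × 26.99 × 0.5977 = 6.372 mg/L.
Minimum DO = 8.48 − 6.372 = 2.108 mg/L.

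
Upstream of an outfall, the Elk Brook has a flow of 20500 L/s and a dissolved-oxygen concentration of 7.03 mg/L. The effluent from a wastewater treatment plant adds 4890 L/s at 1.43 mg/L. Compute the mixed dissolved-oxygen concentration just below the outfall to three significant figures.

Flow-weighted mixing: C = (Q_r C_r + Q_w C_w)/(Q_r + Q_w)
= (20500×7.03 + 4890×1.43)/(20500 + 4890) = 151100/25390 = 5.951 mg/L.

5.95 mg/L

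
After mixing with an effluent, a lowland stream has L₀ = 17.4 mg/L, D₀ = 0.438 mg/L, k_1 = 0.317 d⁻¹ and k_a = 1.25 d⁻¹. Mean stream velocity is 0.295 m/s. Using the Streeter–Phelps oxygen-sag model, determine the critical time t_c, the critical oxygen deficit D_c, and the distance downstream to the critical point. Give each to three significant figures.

t_c = [1/(k_a−k_1)] ln[(k_a/k_1)(1 − D₀(k_a−k_1)/(k_1 L₀))]
= [1/(1.25−0.317)] ln[(1.25/0.317)(1 − 0.438×0.9330/(0.317×17.4))]
= (1/0.9330) ln[3.943 × 0.9259] = 1.072 × ln(3.651) = 1.072 × 1.295 = 1.388 d.
L(t_c) = L₀ e^(−k_1 t_c) = 17.4 × 0.6440 = 11.21 mg/L, and at the critical point k_a D_c = k_1 L, so D_c = (0.317/1.25) × 11.21 = 2.842 mg/L.
x_c = v t_c = 0.295 m/s × 1.388 d × 86400 s/d = 35380 m ≈ 35.4 km.

t_c ≈ 1.39 d; D_c ≈ 2.84 mg/L; x_c ≈ 35.4 km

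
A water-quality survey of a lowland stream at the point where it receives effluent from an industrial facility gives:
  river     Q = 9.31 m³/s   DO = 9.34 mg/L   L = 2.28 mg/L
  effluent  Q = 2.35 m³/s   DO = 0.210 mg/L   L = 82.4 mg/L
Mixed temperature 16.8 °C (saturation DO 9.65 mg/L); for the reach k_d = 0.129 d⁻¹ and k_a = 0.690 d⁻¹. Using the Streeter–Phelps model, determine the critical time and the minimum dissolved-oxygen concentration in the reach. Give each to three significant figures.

Mixed DO = (9.31×9.34 + 2.35×0.210)/(9.31+2.35) = 87.45/11.66 = 7.500 mg/L.
Mixed L₀ = (9.31×2.28 + 2.35×82.4)/(11.66) = 214.9/11.66 = 18.43 mg/L.
Initial deficit D₀ = C_s − DO₀ = 9.65 − 7.500 = 2.150 mg/L.
t_c = (1/0.5610) ln[(0.690/0.129)(1 − 2.150×0.5610/(0.129×18.43))] = 1.783 × ln(2.635) = 1.727 d.
D_c = (0.129/0.690) × 18.43 × e^(−0.129×1.727) = 0.1870 × 18.43 × 0.8003 = 2.757 mg/L.
Minimum DO = 9.65 − 2.757 = 6.893 mg/L.

t_c ≈ 1.73 d; minimum DO ≈ 6.89 mg/L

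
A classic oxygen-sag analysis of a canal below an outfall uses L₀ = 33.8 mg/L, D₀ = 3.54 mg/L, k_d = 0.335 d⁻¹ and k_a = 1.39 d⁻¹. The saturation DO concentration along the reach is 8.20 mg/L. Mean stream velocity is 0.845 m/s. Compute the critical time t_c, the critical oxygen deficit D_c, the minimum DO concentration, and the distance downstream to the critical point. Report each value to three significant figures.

At the critical point dD/dt = 0, so k_d L₀ e^(−k_d t) = k_a D. Substituting D(t) from the Streeter–Phelps equation and solving for t gives
t_c = ln[(k_a/k_d)(1 − D₀(k_a−k_d)/(k_d L₀))] / (k_a−k_d).
Here k_a−k_d = 1.055 d⁻¹ and 1 − D₀(k_a−k_d)/(k_d L₀) = 1 − 3.54×1.055/(0.335×33.8) = 0.6702, so
t_c = ln(4.149 × 0.6702) / 1.055 = 1.023 / 1.055 = 0.9694 d.
L(t_c) = L₀ e^(−k_d t_c) = 33.8 × 0.7227 = 24.43 mg/L, and at the critical point k_a D_c = k_d L, so D_c = (0.335/1.39) × 24.43 = 5.887 mg/L.
Minimum DO = C_s − D_c = 8.20 − 5.887 = 2.313 mg/L.
x_c = v t_c = 0.845 m/s × 0.9694 d × 86400 s/d = 70770 m ≈ 70.8 km.

t_c ≈ 0.969 d; D_c ≈ 5.89 mg/L; min DO ≈ 2.31 mg/L; x_c ≈ 70.8 km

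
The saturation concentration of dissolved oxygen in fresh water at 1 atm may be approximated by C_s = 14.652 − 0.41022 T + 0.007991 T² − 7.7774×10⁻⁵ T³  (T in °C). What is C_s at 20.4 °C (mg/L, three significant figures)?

C_s = 14.652 − 0.41022×20.4 + 0.007991×20.4² − 7.7774×10⁻⁵×20.4³ = 8.949 mg/L.

C_s ≈ 8.95 mg/L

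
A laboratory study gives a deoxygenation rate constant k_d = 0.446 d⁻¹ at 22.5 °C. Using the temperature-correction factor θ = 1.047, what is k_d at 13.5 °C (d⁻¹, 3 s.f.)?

k_d ≈ 0.295 d⁻¹

k_d(T₂) = k_d(T₁) · θ^(T₂−T₁) = 0.446 × 1.047^(13.5−22.5)
= 0.446 × 1.047^-9.00 = 0.446 × 0.6614 = 0.2950 d⁻¹.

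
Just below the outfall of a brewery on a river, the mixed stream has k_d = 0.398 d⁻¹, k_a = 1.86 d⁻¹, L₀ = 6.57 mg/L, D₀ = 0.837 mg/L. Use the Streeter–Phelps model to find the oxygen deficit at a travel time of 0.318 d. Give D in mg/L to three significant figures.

k_d L₀/(k_a−k_d) = 0.398×6.57/(1.86−0.398) = 2.615/1.462 = 1.789 mg/L.
e^(−k_d t) = e^(−0.398×0.3180) = 0.8811; e^(−k_a t) = e^(−1.86×0.3180) = 0.5535.
D = 1.789 × (0.8811 − 0.5535) + 0.837 × 0.5535 = 0.5859 + 0.4633 = 1.049 mg/L.

D ≈ 1.05 mg/L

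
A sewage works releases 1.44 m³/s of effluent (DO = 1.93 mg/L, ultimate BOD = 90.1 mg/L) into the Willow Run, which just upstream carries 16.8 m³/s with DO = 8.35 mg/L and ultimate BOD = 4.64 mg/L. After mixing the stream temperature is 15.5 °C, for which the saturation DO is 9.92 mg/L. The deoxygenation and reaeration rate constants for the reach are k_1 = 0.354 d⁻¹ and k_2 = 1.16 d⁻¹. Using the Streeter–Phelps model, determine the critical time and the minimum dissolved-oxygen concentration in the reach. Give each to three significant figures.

t_c ≈ 0.807 d; minimum DO ≈ 7.31 mg/L

Mixed DO = (16.8×8.35 + 1.44×1.93)/(16.8+1.44) = 143.1/18.24 = 7.843 mg/L.
Mixed L₀ = (16.8×4.64 + 1.44×90.1)/(18.24) = 207.7/18.24 = 11.39 mg/L.
Initial deficit D₀ = C_s − DO₀ = 9.92 − 7.843 = 2.077 mg/L.
t_c = (1/0.8060) ln[(1.16/0.354)(1 − 2.077×0.8060/(0.354×11.39))] = 1.241 × ln(1.916) = 0.8068 d.
D_c = (0.354/1.16) × 11.39 × e^(−0.354×0.8068) = 0.3052 × 11.39 × 0.7516 = 2.612 mg/L.
Minimum DO = 9.92 − 2.612 = 7.308 mg/L.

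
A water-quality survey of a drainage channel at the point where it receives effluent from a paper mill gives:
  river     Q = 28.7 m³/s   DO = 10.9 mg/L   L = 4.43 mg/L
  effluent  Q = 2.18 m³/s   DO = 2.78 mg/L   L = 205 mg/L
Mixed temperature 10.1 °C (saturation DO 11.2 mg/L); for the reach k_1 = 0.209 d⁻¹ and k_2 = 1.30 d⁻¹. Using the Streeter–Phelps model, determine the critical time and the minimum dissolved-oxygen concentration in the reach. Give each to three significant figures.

Mixed DO = (28.7×10.9 + 2.18×2.78)/(28.7+2.18) = 318.9/30.88 = 10.33 mg/L.
Mixed L₀ = (28.7×4.43 + 2.18×205)/(30.88) = 574.0/30.88 = 18.59 mg/L.
Initial deficit D₀ = C_s − DO₀ = 11.2 − 10.33 = 0.8732 mg/L.
t_c = (1/1.091) ln[(1.30/0.209)(1 − 0.8732×1.091/(0.209×18.59))] = 0.9166 × ln(4.695) = 1.417 d.
D_c = (0.209/1.30) × 18.59 × e^(−0.209×1.417) = 0.1608 × 18.59 × 0.7436 = 2.222 mg/L.
Minimum DO = 11.2 − 2.222 = 8.978 mg/L.

t_c ≈ 1.42 d; minimum DO ≈ 8.98 mg/L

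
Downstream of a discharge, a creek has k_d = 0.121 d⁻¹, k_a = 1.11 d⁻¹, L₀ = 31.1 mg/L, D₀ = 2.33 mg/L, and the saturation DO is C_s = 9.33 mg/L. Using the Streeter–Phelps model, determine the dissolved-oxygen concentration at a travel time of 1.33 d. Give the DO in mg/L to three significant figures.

k_d L₀/(k_a−k_d) = 0.121×31.1/(1.11−0.121) = 3.763/0.9890 = 3.805 mg/L.
e^(−k_d t) = e^(−0.121×1.330) = 0.8514; e^(−k_a t) = e^(−1.11×1.330) = 0.2285.
D = 3.805 × (0.8514 − 0.2285) + 2.33 × 0.2285 = 2.370 + 0.5324 = 2.902 mg/L.
DO = C_s − D = 9.33 − 2.902 = 6.428 mg/L.

DO ≈ 6.43 mg/L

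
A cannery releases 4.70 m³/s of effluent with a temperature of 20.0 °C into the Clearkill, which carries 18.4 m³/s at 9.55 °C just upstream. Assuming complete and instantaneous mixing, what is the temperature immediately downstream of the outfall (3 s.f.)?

Flow-weighted mixing: C = (Q_r C_r + Q_w C_w)/(Q_r + Q_w)
= (18.4×9.55 + 4.70×20.0)/(18.4 + 4.70) = 269.7/23.10 = 11.68 °C.

11.7 °C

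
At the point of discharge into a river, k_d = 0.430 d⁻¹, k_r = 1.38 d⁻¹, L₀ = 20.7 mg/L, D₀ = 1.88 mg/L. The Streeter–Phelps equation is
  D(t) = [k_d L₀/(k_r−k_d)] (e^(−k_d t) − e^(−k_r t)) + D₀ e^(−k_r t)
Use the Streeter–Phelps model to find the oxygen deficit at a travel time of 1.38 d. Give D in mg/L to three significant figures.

k_d L₀/(k_r−k_d) = 0.430×20.7/(1.38−0.430) = 8.901/0.9500 = 9.369 mg/L.
e^(−k_d t) = e^(−0.430×1.380) = 0.5524; e^(−k_r t) = e^(−1.38×1.380) = 0.1489.
D = 9.369 × (0.5524 − 0.1489) + 1.88 × 0.1489 = 3.781 + 0.2800 = 4.061 mg/L.

D ≈ 4.06 mg/L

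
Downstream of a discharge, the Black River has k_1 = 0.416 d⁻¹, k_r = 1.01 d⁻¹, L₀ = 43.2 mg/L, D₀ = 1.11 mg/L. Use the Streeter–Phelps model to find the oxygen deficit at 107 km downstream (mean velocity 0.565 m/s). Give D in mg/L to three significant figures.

Travel time t = x/v = 107 km / (0.565 m/s) = 107000 m / 0.565 m/s = 189400 s = 2.192 d.
k_1 L₀/(k_r−k_1) = 0.416×43.2/(1.01−0.416) = 17.97/0.5940 = 30.25 mg/L.
e^(−k_1 t) = e^(−0.416×2.192) = 0.4018; e^(−k_r t) = e^(−1.01×2.192) = 0.1093.
D = 30.25 × (0.4018 − 0.1093) + 1.11 × 0.1093 = 8.850 + 0.1213 = 8.971 mg/L.

D ≈ 8.97 mg/L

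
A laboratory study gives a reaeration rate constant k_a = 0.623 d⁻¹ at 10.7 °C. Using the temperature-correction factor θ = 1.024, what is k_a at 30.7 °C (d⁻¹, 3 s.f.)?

k_a ≈ 1.00 d⁻¹

k_a(T₂) = k_a(T₁) · θ^(T₂−T₁) = 0.623 × 1.024^(30.7−10.7)
= 0.623 × 1.024^20.0 = 0.623 × 1.607 = 1.001 d⁻¹.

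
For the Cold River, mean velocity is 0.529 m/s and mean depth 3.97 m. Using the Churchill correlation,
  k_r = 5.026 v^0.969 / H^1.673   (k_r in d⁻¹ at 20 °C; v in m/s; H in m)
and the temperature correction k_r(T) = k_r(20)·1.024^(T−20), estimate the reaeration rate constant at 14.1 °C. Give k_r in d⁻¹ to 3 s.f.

k_r(20) = 5.026 × 0.529^0.969 / 3.97^1.673 = 5.026 × 0.5395 / 10.04 = 0.2701 d⁻¹.
k_r(14.1) = 0.2701 × 1.024^(14.1−20) = 0.2701 × 0.8694 = 0.2348 d⁻¹.

k_r ≈ 0.235 d⁻¹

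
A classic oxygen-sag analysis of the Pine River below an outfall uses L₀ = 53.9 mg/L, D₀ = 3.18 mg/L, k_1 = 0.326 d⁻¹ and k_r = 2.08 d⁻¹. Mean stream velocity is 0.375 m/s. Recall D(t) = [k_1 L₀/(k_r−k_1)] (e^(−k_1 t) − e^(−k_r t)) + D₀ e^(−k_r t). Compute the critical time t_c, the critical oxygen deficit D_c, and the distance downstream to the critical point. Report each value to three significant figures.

t_c ≈ 0.839 d; D_c ≈ 6.43 mg/L; x_c ≈ 27.2 km

At the critical point dD/dt = 0, so k_1 L₀ e^(−k_1 t) = k_r D. Substituting D(t) from the Streeter–Phelps equation and solving for t gives
t_c = ln[(k_r/k_1)(1 − D₀(k_r−k_1)/(k_1 L₀))] / (k_r−k_1).
Here k_r−k_1 = 1.754 d⁻¹ and 1 − D₀(k_r−k_1)/(k_1 L₀) = 1 − 3.18×1.754/(0.326×53.9) = 0.6826, so
t_c = ln(6.380 × 0.6826) / 1.754 = 1.471 / 1.754 = 0.8388 d.
D_c = (k_1/k_r) L₀ e^(−k_1 t_c) = (0.326/2.08) × 53.9 × e^(−0.326×0.8388) = 0.1567 × 53.9 × 0.7607 = 6.427 mg/L.
x_c = v t_c = 0.375 m/s × 0.8388 d × 86400 s/d = 27180 m ≈ 27.2 km.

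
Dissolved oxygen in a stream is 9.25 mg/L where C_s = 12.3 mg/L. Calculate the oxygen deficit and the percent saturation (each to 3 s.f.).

D ≈ 3.05 mg/L; 75.2 % saturation

D = C_s − C = 12.3 − 9.25 = 3.05 mg/L.
% saturation = 9.25/12.3 × 100 = 75.2 %.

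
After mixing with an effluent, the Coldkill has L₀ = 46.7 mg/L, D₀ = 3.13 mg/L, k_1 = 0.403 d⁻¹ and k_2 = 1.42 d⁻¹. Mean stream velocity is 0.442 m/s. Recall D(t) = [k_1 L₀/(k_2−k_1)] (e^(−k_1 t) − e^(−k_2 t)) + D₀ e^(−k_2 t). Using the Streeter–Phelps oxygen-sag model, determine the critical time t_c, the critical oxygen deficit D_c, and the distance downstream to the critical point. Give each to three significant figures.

t_c = [1/(k_2−k_1)] ln[(k_2/k_1)(1 − D₀(k_2−k_1)/(k_1 L₀))]
= [1/(1.42−0.403)] ln[(1.42/0.403)(1 − 3.13×1.017/(0.403×46.7))]
= (1/1.017) ln[3.524 × 0.8309] = 0.9833 × ln(2.928) = 0.9833 × 1.074 = 1.056 d.
D_c = (k_1/k_2) L₀ e^(−k_1 t_c) = (0.403/1.42) × 46.7 × e^(−0.403×1.056) = 0.2838 × 46.7 × 0.6533 = 8.659 mg/L.
x_c = v t_c = 0.442 m/s × 1.056 d × 86400 s/d = 40340 m ≈ 40.3 km.

t_c ≈ 1.06 d; D_c ≈ 8.66 mg/L; x_c ≈ 40.3 km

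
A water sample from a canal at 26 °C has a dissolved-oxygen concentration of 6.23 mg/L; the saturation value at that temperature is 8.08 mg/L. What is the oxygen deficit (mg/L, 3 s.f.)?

D ≈ 1.85 mg/L

D = C_s − C = 8.08 − 6.23 = 1.85 mg/L.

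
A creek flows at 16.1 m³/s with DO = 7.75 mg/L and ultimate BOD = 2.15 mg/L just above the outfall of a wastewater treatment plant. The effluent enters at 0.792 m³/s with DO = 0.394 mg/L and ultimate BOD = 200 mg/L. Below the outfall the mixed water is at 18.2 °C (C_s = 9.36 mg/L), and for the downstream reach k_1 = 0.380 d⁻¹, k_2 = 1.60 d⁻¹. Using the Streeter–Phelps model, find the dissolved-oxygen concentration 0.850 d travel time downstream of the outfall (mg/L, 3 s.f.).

DO ≈ 7.20 mg/L

Mixed DO = (16.1×7.75 + 0.792×0.394)/(16.1+0.792) = 125.1/16.89 = 7.405 mg/L.
Mixed L₀ = (16.1×2.15 + 0.792×200)/(16.89) = 193.0/16.89 = 11.43 mg/L.
Initial deficit D₀ = C_s − DO₀ = 9.36 − 7.405 = 1.955 mg/L.
D(0.850) = [0.380×11.43/(1.60−0.380)](e^(−0.380×0.850) − e^(−1.60×0.850)) + 1.955 e^(−1.60×0.850)
= 3.559 × (0.7240 − 0.2567) + 1.955 × 0.2567 = 2.165 mg/L.
DO = 9.36 − 2.165 = 7.195 mg/L.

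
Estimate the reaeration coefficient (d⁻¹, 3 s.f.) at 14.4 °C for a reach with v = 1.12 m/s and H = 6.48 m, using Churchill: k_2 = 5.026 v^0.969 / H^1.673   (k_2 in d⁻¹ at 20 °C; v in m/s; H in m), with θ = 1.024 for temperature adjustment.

k_2 ≈ 0.216 d⁻¹

k_2(20) = 5.026 × 1.12^0.969 / 6.48^1.673 = 5.026 × 1.116 / 22.79 = 0.2461 d⁻¹.
k_2(14.4) = 0.2461 × 1.024^(14.4−20) = 0.2461 × 0.8756 = 0.2155 d⁻¹.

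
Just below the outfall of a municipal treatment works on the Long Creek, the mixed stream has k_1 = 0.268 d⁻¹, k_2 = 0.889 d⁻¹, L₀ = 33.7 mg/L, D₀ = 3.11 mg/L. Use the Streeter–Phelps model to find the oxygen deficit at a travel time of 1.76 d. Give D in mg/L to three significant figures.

D ≈ 6.68 mg/L

k_1 L₀/(k_2−k_1) = 0.268×33.7/(0.889−0.268) = 9.032/0.6210 = 14.54 mg/L.
e^(−k_1 t) = e^(−0.268×1.760) = 0.6240; e^(−k_2 t) = e^(−0.889×1.760) = 0.2092.
D = 14.54 × (0.6240 − 0.2092) + 3.11 × 0.2092 = 6.033 + 0.6505 = 6.683 mg/L.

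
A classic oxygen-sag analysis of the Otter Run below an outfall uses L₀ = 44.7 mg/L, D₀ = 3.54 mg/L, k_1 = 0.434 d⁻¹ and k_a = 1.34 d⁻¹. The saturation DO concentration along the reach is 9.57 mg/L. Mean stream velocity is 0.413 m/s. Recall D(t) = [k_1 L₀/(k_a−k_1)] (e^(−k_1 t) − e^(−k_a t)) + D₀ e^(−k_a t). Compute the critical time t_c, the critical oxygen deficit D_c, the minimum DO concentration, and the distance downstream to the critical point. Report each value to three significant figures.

t_c ≈ 1.04 d; D_c ≈ 9.20 mg/L; min DO ≈ 0.371 mg/L; x_c ≈ 37.3 km

At the critical point dD/dt = 0, so k_1 L₀ e^(−k_1 t) = k_a D. Substituting D(t) from the Streeter–Phelps equation and solving for t gives
t_c = ln[(k_a/k_1)(1 − D₀(k_a−k_1)/(k_1 L₀))] / (k_a−k_1).
Here k_a−k_1 = 0.9060 d⁻¹ and 1 − D₀(k_a−k_1)/(k_1 L₀) = 1 − 3.54×0.9060/(0.434×44.7) = 0.8347, so
t_c = ln(3.088 × 0.8347) / 0.9060 = 0.9467 / 0.9060 = 1.045 d.
L(t_c) = L₀ e^(−k_1 t_c) = 44.7 × 0.6354 = 28.40 mg/L, and at the critical point k_a D_c = k_1 L, so D_c = (0.434/1.34) × 28.40 = 9.199 mg/L.
Minimum DO = C_s − D_c = 9.57 − 9.199 = 0.3708 mg/L.
x_c = v t_c = 0.413 m/s × 1.045 d × 86400 s/d = 37280 m ≈ 37.3 km.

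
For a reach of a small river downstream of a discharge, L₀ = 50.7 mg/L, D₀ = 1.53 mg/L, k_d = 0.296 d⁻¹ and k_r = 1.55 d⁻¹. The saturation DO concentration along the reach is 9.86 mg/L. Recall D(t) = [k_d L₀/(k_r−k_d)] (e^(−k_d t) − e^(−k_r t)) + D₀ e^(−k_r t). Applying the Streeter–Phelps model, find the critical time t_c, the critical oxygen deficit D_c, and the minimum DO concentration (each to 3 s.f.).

t_c = [1/(k_r−k_d)] ln[(k_r/k_d)(1 − D₀(k_r−k_d)/(k_d L₀))]
= [1/(1.55−0.296)] ln[(1.55/0.296)(1 − 1.53×1.254/(0.296×50.7))]
= (1/1.254) ln[5.236 × 0.8722] = 0.7974 × ln(4.567) = 0.7974 × 1.519 = 1.211 d.
D_c = (k_d/k_r) L₀ e^(−k_d t_c) = (0.296/1.55) × 50.7 × e^(−0.296×1.211) = 0.1910 × 50.7 × 0.6987 = 6.765 mg/L.
Minimum DO = C_s − D_c = 9.86 − 6.765 = 3.095 mg/L.

t_c ≈ 1.21 d; D_c ≈ 6.76 mg/L; min DO ≈ 3.10 mg/L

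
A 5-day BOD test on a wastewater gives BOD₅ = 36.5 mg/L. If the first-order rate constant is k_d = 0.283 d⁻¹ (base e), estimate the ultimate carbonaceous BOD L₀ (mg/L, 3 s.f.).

L₀ ≈ 48.2 mg/L

BOD₅ = L₀(1 − e^(−5k_d)) ⇒ L₀ = BOD₅ / (1 − e^(−5×0.283))
= 36.5 / (1 − 0.2429) = 36.5 / 0.7571 = 48.21 mg/L.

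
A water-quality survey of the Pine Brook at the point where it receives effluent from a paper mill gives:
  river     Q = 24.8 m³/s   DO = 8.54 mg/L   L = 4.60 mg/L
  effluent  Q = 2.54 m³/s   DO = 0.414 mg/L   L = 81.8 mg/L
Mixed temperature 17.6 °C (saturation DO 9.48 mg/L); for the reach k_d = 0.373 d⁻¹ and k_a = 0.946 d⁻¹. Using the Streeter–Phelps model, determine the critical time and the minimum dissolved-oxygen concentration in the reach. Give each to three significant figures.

Mixed DO = (24.8×8.54 + 2.54×0.414)/(24.8+2.54) = 212.8/27.34 = 7.785 mg/L.
Mixed L₀ = (24.8×4.60 + 2.54×81.8)/(27.34) = 321.9/27.34 = 11.77 mg/L.
Initial deficit D₀ = C_s − DO₀ = 9.48 − 7.785 = 1.695 mg/L.
t_c = (1/0.5730) ln[(0.946/0.373)(1 − 1.695×0.5730/(0.373×11.77))] = 1.745 × ln(1.975) = 1.188 d.
D_c = (0.373/0.946) × 11.77 × e^(−0.373×1.188) = 0.3943 × 11.77 × 0.6420 = 2.980 mg/L.
Minimum DO = 9.48 − 2.980 = 6.500 mg/L.

t_c ≈ 1.19 d; minimum DO ≈ 6.50 mg/L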